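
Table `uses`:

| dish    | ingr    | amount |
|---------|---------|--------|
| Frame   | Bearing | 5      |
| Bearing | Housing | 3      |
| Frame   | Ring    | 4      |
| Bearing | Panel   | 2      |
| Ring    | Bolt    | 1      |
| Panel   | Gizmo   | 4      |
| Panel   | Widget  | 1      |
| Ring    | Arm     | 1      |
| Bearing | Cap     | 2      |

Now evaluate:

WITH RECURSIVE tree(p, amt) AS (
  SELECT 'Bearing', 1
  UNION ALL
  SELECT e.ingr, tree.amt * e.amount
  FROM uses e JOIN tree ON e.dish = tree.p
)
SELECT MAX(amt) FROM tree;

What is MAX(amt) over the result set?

Base: (Bearing, amt=1).
Iteration 1: components of {Bearing} -> Cap = 1*2 = 2, Housing = 1*3 = 3, Panel = 1*2 = 2.
Iteration 2: components of {Cap,Housing,Panel} -> Gizmo = 2*4 = 8, Widget = 2*1 = 2.
Iteration 3: no further components; recursion stops.
amt values: 1, 3, 2, 2, 8, 2; the maximum is 8.

8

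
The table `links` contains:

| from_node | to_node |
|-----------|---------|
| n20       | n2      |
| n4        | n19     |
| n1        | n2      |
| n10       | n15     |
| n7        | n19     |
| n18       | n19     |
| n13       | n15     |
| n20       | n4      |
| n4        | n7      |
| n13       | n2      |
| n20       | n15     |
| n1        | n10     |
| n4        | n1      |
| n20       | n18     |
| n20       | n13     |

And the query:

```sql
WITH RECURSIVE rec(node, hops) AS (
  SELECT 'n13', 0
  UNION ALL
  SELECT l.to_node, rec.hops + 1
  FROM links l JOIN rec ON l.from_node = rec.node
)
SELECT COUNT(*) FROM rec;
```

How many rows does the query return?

3

Base: (n13, hops=0).
Iteration 1: edges from {n13} -> (n15, hops=1), (n2, hops=1).
Iteration 2: no outgoing edges from {n15,n2}; recursion stops.
Total rows emitted: 3.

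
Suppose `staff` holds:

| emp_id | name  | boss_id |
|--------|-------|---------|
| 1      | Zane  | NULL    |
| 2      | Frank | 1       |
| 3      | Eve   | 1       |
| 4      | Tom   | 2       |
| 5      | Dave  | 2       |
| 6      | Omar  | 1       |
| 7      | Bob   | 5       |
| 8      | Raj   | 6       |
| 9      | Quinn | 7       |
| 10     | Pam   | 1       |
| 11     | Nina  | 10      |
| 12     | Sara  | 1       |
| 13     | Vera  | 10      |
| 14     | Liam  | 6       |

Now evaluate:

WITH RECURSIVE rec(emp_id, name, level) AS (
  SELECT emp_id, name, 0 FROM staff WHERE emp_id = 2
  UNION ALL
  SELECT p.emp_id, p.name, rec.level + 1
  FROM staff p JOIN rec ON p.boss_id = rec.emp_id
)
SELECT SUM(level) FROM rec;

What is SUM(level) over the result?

7

Base: emp_id=2 (Frank) at level 0.
Iteration 1: rows with boss_id in {2} -> Tom (id 4, level 1), Dave (id 5, level 1).
Iteration 2: rows with boss_id in {4,5} -> Bob (id 7, level 2).
Iteration 3: rows with boss_id in {7} -> Quinn (id 9, level 3).
Iteration 4: no rows with boss_id in {9}; recursion stops.
SUM(level) = 0 + 1 + 1 + 2 + 3 = 7.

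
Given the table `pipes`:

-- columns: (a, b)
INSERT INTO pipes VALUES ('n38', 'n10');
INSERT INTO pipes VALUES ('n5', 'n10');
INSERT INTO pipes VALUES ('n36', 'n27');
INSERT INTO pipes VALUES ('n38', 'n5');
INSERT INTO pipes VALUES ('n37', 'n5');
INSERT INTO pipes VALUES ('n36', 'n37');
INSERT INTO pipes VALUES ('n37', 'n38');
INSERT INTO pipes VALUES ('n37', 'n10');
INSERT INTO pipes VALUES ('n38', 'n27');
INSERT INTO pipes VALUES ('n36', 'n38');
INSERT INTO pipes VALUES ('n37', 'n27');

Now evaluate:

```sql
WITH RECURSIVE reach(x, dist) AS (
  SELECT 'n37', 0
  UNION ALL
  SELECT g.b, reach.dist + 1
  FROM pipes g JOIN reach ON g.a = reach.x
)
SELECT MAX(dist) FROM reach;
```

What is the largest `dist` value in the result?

3

Base: (n37, dist=0).
Iteration 1: edges from {n37} -> (n10, dist=1), (n27, dist=1), (n38, dist=1), (n5, dist=1).
Iteration 2: edges from {n10,n27,n38,n5} -> (n10, dist=2) x2, (n27, dist=2), (n5, dist=2). [UNION ALL keeps all 4 new rows, including repeats]
Iteration 3: edges from {n10,n27,n5} -> (n10, dist=3).
Iteration 4: no outgoing edges from {n10}; recursion stops.
dist values: 0, 1, 1, 1, 1, 2, 2, 2, 2, 3; the maximum is 3.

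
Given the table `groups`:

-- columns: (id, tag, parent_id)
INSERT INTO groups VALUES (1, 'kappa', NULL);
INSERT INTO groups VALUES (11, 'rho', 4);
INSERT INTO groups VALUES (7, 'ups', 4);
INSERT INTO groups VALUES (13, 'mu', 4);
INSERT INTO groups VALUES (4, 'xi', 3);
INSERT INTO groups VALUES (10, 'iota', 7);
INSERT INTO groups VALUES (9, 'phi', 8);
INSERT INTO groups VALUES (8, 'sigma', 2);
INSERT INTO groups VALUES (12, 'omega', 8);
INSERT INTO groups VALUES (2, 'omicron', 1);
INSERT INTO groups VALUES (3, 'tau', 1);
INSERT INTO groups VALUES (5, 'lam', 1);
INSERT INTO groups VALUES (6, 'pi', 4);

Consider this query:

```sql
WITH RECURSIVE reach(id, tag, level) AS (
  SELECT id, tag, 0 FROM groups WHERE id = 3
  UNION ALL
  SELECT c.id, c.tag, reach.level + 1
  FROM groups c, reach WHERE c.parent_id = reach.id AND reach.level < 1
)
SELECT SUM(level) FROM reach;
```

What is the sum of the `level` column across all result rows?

1

Base: id=3 (tau) at level 0.
Iteration 1: rows with parent_id in {3} -> xi (id 4, level 1).
Iteration 2: level < 1 fails for all current rows; recursion stops.
SUM(level) = 0 + 1 = 1.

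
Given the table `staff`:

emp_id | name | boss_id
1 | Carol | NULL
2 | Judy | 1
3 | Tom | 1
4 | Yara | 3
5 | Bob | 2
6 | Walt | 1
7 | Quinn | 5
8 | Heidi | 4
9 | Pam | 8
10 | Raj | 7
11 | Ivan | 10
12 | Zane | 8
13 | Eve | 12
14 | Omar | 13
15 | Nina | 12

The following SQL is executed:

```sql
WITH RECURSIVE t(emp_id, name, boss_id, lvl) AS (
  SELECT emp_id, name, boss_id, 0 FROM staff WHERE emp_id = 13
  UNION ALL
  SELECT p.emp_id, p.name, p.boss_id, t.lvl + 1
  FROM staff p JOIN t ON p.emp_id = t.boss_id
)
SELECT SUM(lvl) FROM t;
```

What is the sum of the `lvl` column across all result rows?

15

Base: emp_id=13 (Eve), boss_id=12, lvl 0.
Iteration 1: join on emp_id=12 -> Zane (id 12, boss_id=8, lvl 1).
Iteration 2: join on emp_id=8 -> Heidi (id 8, boss_id=4, lvl 2).
Iteration 3: join on emp_id=4 -> Yara (id 4, boss_id=3, lvl 3).
Iteration 4: join on emp_id=3 -> Tom (id 3, boss_id=1, lvl 4).
Iteration 5: join on emp_id=1 -> Carol (id 1, boss_id=NULL, lvl 5).
Iteration 6: boss_id is NULL; no match; recursion stops.
SUM(lvl) = 0 + 1 + 2 + 3 + 4 + 5 = 15.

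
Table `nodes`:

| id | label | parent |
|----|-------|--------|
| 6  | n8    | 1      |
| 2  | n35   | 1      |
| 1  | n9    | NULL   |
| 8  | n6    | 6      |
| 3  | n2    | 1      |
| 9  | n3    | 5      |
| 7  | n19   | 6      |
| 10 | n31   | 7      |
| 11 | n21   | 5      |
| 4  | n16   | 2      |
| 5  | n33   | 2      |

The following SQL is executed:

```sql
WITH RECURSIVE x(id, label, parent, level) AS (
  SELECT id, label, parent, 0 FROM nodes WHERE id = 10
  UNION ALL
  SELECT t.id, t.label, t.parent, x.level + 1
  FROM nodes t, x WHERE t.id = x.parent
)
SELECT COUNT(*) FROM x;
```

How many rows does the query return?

Base: id=10 (n31), parent=7, level 0.
Iteration 1: join on id=7 -> n19 (id 7, parent=6, level 1).
Iteration 2: join on id=6 -> n8 (id 6, parent=1, level 2).
Iteration 3: join on id=1 -> n9 (id 1, parent=NULL, level 3).
Iteration 4: parent is NULL; no match; recursion stops.
Total rows emitted: 4.

4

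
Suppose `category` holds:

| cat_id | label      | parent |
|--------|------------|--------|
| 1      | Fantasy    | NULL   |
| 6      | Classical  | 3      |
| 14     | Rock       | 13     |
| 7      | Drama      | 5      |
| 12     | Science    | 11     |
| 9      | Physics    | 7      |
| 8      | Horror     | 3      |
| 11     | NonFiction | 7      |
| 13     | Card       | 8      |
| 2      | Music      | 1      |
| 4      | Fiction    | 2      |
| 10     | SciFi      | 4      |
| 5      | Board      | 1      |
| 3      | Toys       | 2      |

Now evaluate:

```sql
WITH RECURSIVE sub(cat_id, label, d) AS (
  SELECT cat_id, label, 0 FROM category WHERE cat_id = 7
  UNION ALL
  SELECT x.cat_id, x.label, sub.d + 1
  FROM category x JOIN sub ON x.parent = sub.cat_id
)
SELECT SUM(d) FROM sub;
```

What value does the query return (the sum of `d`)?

Base: cat_id=7 (Drama) at d 0.
Iteration 1: rows with parent in {7} -> Physics (id 9, d 1), NonFiction (id 11, d 1).
Iteration 2: rows with parent in {9,11} -> Science (id 12, d 2).
Iteration 3: no rows with parent in {12}; recursion stops.
SUM(d) = 0 + 1 + 1 + 2 = 4.

4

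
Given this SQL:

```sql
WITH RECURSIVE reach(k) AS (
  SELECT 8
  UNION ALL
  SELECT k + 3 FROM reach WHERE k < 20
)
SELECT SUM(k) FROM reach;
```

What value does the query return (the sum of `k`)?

70

Base: k=8.
Iteration 1: 8 < 20 holds -> k = 8 + 3 = 11.
Iteration 2: 11 < 20 holds -> k = 11 + 3 = 14.
Iteration 3: 14 < 20 holds -> k = 14 + 3 = 17.
Iteration 4: 17 < 20 holds -> k = 17 + 3 = 20.
Iteration 5: 20 < 20 fails; recursion stops.
SUM(k) = 8 + 11 + 14 + 17 + 20 = 70.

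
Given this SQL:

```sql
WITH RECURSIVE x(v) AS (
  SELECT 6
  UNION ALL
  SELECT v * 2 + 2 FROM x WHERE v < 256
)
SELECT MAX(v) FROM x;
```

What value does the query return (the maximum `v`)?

Base: v=6.
Iteration 1: 6 < 256 holds -> v = 6 * 2 + 2 = 14.
Iteration 2: 14 < 256 holds -> v = 14 * 2 + 2 = 30.
Iteration 3: 30 < 256 holds -> v = 30 * 2 + 2 = 62.
Iteration 4: 62 < 256 holds -> v = 62 * 2 + 2 = 126.
Iteration 5: 126 < 256 holds -> v = 126 * 2 + 2 = 254.
Iteration 6: 254 < 256 holds -> v = 254 * 2 + 2 = 510.
Iteration 7: 510 < 256 fails; recursion stops.
v values: 6, 14, 30, 62, 126, 254, 510; the maximum is 510.

510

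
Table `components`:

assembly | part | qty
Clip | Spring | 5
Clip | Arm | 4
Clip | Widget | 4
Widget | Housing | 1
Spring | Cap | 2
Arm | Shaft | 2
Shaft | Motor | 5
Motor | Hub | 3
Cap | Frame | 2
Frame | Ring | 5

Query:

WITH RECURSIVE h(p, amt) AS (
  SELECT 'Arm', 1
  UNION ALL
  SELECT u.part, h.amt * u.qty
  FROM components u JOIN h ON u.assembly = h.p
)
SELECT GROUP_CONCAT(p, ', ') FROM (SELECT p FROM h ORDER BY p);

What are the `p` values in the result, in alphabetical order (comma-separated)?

Arm, Hub, Motor, Shaft

Base: (Arm, amt=1).
Iteration 1: components of {Arm} -> Shaft = 1*2 = 2.
Iteration 2: components of {Shaft} -> Motor = 2*5 = 10.
Iteration 3: components of {Motor} -> Hub = 10*3 = 30.
Iteration 4: no further components; recursion stops.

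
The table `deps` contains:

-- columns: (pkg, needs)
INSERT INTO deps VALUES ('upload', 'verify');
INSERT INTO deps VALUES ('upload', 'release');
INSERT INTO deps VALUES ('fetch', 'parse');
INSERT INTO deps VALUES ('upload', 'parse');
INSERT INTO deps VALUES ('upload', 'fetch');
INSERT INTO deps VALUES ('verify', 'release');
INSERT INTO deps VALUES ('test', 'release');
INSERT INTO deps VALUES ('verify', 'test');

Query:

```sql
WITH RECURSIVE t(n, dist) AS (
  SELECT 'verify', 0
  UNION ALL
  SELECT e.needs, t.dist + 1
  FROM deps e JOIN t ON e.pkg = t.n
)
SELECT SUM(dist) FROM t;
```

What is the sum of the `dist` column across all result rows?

Base: (verify, dist=0).
Iteration 1: edges from {verify} -> (release, dist=1), (test, dist=1).
Iteration 2: edges from {release,test} -> (release, dist=2).
Iteration 3: no outgoing edges from {release}; recursion stops.
SUM(dist) = 0 + 1 + 1 + 2 = 4.

4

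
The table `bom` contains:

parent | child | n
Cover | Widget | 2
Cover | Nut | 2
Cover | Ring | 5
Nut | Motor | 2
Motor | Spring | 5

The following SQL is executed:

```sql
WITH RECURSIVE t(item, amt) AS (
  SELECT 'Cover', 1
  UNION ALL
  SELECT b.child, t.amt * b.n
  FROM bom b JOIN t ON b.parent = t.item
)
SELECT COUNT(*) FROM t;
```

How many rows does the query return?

6

Base: (Cover, amt=1).
Iteration 1: components of {Cover} -> Nut = 1*2 = 2, Ring = 1*5 = 5, Widget = 1*2 = 2.
Iteration 2: components of {Nut,Ring,Widget} -> Motor = 2*2 = 4.
Iteration 3: components of {Motor} -> Spring = 4*5 = 20.
Iteration 4: no further components; recursion stops.
Total rows emitted: 6.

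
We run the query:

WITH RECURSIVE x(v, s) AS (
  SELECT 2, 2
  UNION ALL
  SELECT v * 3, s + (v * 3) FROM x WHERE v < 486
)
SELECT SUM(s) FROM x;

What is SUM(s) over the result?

Base: v=2, s=2.
Iteration 1: 2 < 486 holds -> v = 2 * 3 = 6, s = 2 + 6 = 8.
Iteration 2: 6 < 486 holds -> v = 6 * 3 = 18, s = 8 + 18 = 26.
Iteration 3: 18 < 486 holds -> v = 18 * 3 = 54, s = 26 + 54 = 80.
Iteration 4: 54 < 486 holds -> v = 54 * 3 = 162, s = 80 + 162 = 242.
Iteration 5: 162 < 486 holds -> v = 162 * 3 = 486, s = 242 + 486 = 728.
Iteration 6: 486 < 486 fails; recursion stops.
SUM(s) = 2 + 8 + 26 + 80 + 242 + 728 = 1086.

1086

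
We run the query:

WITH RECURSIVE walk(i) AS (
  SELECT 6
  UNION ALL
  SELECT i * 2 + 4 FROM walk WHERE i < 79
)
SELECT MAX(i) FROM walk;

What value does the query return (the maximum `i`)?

Base: i=6.
Iteration 1: 6 < 79 holds -> i = 6 * 2 + 4 = 16.
Iteration 2: 16 < 79 holds -> i = 16 * 2 + 4 = 36.
Iteration 3: 36 < 79 holds -> i = 36 * 2 + 4 = 76.
Iteration 4: 76 < 79 holds -> i = 76 * 2 + 4 = 156.
Iteration 5: 156 < 79 fails; recursion stops.
i values: 6, 16, 36, 76, 156; the maximum is 156.

156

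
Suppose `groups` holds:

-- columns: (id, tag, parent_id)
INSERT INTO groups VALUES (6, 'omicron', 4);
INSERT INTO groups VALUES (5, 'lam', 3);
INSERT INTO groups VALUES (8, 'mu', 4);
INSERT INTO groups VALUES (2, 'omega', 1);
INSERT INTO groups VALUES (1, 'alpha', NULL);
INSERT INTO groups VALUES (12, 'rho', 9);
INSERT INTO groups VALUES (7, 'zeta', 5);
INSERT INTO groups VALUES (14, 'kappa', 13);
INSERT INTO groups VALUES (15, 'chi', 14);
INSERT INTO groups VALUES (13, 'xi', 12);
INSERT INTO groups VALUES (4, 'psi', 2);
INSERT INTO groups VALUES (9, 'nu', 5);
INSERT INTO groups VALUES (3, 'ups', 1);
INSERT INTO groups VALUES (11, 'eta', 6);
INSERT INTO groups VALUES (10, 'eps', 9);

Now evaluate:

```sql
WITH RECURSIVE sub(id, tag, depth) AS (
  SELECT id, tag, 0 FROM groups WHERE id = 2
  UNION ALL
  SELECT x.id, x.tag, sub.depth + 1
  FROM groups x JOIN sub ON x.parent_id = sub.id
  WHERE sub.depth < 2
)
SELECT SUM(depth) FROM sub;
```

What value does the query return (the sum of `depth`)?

Base: id=2 (omega) at depth 0.
Iteration 1: rows with parent_id in {2} -> psi (id 4, depth 1).
Iteration 2: rows with parent_id in {4} -> omicron (id 6, depth 2), mu (id 8, depth 2).
Iteration 3: depth < 2 fails for all current rows; recursion stops.
SUM(depth) = 0 + 1 + 2 + 2 = 5.

5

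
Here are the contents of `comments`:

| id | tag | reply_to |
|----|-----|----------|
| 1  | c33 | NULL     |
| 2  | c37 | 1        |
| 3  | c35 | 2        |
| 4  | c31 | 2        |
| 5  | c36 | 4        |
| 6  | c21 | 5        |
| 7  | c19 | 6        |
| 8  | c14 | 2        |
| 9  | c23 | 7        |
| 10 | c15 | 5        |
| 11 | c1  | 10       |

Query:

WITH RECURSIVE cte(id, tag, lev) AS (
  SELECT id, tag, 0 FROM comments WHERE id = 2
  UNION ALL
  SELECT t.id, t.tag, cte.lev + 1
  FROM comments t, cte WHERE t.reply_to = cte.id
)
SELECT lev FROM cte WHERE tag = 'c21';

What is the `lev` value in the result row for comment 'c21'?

Base: id=2 (c37) at lev 0.
Iteration 1: rows with reply_to in {2} -> c35 (id 3, lev 1), c31 (id 4, lev 1), c14 (id 8, lev 1).
Iteration 2: rows with reply_to in {3,4,8} -> c36 (id 5, lev 2).
Iteration 3: rows with reply_to in {5} -> c21 (id 6, lev 3), c15 (id 10, lev 3).
Iteration 4: rows with reply_to in {6,10} -> c19 (id 7, lev 4), c1 (id 11, lev 4).
Iteration 5: rows with reply_to in {7,11} -> c23 (id 9, lev 5).
Iteration 6: no rows with reply_to in {9}; recursion stops.

3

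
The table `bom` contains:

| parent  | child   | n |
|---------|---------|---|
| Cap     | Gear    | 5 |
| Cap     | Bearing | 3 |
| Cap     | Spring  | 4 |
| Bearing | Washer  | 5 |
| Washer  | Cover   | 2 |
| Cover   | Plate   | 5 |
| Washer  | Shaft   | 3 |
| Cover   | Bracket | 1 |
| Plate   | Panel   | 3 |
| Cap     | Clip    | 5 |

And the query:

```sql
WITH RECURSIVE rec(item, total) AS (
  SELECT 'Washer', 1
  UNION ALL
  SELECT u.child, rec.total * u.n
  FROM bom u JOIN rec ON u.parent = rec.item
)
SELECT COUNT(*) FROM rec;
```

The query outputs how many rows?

6

Base: (Washer, total=1).
Iteration 1: components of {Washer} -> Cover = 1*2 = 2, Shaft = 1*3 = 3.
Iteration 2: components of {Cover,Shaft} -> Bracket = 2*1 = 2, Plate = 2*5 = 10.
Iteration 3: components of {Bracket,Plate} -> Panel = 10*3 = 30.
Iteration 4: no further components; recursion stops.
Total rows emitted: 6.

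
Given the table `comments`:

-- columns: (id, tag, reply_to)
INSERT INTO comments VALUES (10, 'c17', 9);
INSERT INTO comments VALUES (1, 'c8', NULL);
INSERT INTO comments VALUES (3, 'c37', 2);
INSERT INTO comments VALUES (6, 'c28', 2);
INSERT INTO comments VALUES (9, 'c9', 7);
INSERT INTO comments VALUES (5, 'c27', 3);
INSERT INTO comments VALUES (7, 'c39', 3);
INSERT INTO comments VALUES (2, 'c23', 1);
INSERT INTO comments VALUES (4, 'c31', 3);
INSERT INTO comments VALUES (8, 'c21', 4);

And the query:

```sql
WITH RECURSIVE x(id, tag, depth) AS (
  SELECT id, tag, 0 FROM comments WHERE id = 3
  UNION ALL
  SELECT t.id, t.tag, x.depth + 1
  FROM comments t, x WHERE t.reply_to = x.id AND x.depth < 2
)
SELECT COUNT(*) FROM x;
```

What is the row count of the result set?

Base: id=3 (c37) at depth 0.
Iteration 1: rows with reply_to in {3} -> c31 (id 4, depth 1), c27 (id 5, depth 1), c39 (id 7, depth 1).
Iteration 2: rows with reply_to in {4,5,7} -> c21 (id 8, depth 2), c9 (id 9, depth 2).
Iteration 3: depth < 2 fails for all current rows; recursion stops.
Total rows emitted: 6.

6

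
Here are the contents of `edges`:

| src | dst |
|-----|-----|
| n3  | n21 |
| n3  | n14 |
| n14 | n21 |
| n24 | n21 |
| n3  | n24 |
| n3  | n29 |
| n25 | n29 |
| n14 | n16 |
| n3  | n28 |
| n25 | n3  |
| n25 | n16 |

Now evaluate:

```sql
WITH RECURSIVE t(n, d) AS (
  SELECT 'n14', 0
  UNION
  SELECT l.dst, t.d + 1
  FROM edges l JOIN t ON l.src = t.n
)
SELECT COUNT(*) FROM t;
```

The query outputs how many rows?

Base: (n14, d=0).
Iteration 1: edges from {n14} -> (n16, d=1), (n21, d=1).
Iteration 2: no outgoing edges from {n16,n21}; recursion stops.
Total rows emitted: 3.

3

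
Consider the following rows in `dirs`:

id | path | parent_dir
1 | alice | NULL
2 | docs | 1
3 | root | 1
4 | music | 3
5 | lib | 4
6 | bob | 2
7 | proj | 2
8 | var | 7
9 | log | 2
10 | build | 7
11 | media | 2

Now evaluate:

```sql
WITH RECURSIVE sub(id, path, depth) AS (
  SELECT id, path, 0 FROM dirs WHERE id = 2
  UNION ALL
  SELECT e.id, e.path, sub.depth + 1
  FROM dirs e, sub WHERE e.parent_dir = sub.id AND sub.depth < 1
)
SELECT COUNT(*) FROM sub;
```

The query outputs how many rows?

5

Base: id=2 (docs) at depth 0.
Iteration 1: rows with parent_dir in {2} -> bob (id 6, depth 1), proj (id 7, depth 1), log (id 9, depth 1), media (id 11, depth 1).
Iteration 2: depth < 1 fails for all current rows; recursion stops.
Total rows emitted: 5.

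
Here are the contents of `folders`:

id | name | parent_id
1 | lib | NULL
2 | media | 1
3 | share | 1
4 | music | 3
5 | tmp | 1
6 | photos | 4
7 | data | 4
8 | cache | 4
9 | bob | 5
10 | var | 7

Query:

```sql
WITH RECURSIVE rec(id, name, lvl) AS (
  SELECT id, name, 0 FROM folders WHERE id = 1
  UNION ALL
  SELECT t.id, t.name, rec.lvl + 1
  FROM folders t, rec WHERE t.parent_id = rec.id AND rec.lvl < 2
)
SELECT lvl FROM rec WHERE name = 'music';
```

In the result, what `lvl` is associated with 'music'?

2

Base: id=1 (lib) at lvl 0.
Iteration 1: rows with parent_id in {1} -> media (id 2, lvl 1), share (id 3, lvl 1), tmp (id 5, lvl 1).
Iteration 2: rows with parent_id in {2,3,5} -> music (id 4, lvl 2), bob (id 9, lvl 2).
Iteration 3: lvl < 2 fails for all current rows; recursion stops.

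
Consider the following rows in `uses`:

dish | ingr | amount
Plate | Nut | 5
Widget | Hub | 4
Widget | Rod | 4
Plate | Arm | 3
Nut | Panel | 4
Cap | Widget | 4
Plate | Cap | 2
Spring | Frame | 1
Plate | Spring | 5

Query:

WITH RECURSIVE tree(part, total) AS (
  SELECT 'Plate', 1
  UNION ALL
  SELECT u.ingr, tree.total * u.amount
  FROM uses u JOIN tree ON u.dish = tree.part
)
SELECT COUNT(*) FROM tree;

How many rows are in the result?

10

Base: (Plate, total=1).
Iteration 1: components of {Plate} -> Arm = 1*3 = 3, Cap = 1*2 = 2, Nut = 1*5 = 5, Spring = 1*5 = 5.
Iteration 2: components of {Arm,Cap,Nut,Spring} -> Frame = 5*1 = 5, Panel = 5*4 = 20, Widget = 2*4 = 8.
Iteration 3: components of {Frame,Panel,Widget} -> Hub = 8*4 = 32, Rod = 8*4 = 32.
Iteration 4: no further components; recursion stops.
Total rows emitted: 10.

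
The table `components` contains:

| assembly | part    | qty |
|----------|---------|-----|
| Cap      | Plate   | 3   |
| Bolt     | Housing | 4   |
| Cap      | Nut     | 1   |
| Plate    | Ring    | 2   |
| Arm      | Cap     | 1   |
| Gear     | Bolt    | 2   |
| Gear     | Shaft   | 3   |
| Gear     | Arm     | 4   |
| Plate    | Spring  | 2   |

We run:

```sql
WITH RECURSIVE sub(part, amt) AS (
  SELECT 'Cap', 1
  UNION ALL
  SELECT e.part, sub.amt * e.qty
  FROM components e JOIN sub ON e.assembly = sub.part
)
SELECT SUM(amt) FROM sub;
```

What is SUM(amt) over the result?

Base: (Cap, amt=1).
Iteration 1: components of {Cap} -> Nut = 1*1 = 1, Plate = 1*3 = 3.
Iteration 2: components of {Nut,Plate} -> Ring = 3*2 = 6, Spring = 3*2 = 6.
Iteration 3: no further components; recursion stops.
SUM(amt) = 1 + 3 + 1 + 6 + 6 = 17.

17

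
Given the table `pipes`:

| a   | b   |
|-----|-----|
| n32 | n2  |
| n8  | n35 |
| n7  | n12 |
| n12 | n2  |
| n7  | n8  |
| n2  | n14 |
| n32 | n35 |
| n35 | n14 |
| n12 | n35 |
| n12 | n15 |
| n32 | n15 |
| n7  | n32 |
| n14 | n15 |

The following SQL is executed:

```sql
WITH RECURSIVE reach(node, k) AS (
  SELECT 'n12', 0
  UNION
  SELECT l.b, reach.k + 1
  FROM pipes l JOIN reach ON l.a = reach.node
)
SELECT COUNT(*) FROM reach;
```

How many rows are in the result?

Base: (n12, k=0).
Iteration 1: edges from {n12} -> (n15, k=1), (n2, k=1), (n35, k=1).
Iteration 2: edges from {n15,n2,n35} -> (n14, k=2). [UNION drops 1 duplicate row(s)]
Iteration 3: edges from {n14} -> (n15, k=3).
Iteration 4: no outgoing edges from {n15}; recursion stops.
Total rows emitted: 6.

6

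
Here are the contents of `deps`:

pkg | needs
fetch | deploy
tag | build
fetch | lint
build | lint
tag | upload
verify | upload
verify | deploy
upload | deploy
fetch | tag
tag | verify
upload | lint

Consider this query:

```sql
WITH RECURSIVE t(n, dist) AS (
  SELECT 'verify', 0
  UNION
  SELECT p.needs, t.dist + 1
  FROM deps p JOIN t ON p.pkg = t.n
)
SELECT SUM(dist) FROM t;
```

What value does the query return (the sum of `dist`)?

Base: (verify, dist=0).
Iteration 1: edges from {verify} -> (deploy, dist=1), (upload, dist=1).
Iteration 2: edges from {deploy,upload} -> (deploy, dist=2), (lint, dist=2).
Iteration 3: no outgoing edges from {deploy,lint}; recursion stops.
SUM(dist) = 0 + 1 + 1 + 2 + 2 = 6.

6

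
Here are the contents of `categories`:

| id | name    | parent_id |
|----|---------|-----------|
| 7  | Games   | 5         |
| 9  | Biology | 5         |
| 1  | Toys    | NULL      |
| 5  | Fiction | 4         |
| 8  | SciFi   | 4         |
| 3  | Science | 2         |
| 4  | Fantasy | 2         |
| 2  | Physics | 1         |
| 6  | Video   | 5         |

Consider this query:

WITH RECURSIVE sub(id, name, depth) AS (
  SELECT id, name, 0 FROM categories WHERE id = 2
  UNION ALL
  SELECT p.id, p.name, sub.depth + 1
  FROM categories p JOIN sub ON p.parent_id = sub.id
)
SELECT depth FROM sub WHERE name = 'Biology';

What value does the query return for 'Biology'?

3

Base: id=2 (Physics) at depth 0.
Iteration 1: rows with parent_id in {2} -> Science (id 3, depth 1), Fantasy (id 4, depth 1).
Iteration 2: rows with parent_id in {3,4} -> Fiction (id 5, depth 2), SciFi (id 8, depth 2).
Iteration 3: rows with parent_id in {5,8} -> Video (id 6, depth 3), Games (id 7, depth 3), Biology (id 9, depth 3).
Iteration 4: no rows with parent_id in {6,7,9}; recursion stops.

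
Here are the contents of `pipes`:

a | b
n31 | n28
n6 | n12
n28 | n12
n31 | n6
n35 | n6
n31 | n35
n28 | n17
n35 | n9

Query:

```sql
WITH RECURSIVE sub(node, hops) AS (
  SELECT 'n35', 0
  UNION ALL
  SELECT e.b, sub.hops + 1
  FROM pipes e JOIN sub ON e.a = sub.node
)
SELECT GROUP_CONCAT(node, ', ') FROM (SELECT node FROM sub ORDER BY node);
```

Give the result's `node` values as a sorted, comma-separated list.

n12, n35, n6, n9

Base: (n35, hops=0).
Iteration 1: edges from {n35} -> (n6, hops=1), (n9, hops=1).
Iteration 2: edges from {n6,n9} -> (n12, hops=2).
Iteration 3: no outgoing edges from {n12}; recursion stops.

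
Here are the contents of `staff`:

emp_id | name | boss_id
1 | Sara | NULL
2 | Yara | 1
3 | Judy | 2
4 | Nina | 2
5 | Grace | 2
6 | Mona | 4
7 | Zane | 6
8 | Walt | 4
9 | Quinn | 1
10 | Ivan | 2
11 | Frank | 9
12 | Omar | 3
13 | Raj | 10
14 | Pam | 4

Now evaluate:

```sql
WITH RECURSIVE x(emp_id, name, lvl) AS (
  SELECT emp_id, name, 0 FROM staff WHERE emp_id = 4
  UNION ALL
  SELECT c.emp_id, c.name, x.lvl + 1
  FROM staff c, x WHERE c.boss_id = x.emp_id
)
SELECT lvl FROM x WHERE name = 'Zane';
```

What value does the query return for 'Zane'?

Base: emp_id=4 (Nina) at lvl 0.
Iteration 1: rows with boss_id in {4} -> Mona (id 6, lvl 1), Walt (id 8, lvl 1), Pam (id 14, lvl 1).
Iteration 2: rows with boss_id in {6,8,14} -> Zane (id 7, lvl 2).
Iteration 3: no rows with boss_id in {7}; recursion stops.

2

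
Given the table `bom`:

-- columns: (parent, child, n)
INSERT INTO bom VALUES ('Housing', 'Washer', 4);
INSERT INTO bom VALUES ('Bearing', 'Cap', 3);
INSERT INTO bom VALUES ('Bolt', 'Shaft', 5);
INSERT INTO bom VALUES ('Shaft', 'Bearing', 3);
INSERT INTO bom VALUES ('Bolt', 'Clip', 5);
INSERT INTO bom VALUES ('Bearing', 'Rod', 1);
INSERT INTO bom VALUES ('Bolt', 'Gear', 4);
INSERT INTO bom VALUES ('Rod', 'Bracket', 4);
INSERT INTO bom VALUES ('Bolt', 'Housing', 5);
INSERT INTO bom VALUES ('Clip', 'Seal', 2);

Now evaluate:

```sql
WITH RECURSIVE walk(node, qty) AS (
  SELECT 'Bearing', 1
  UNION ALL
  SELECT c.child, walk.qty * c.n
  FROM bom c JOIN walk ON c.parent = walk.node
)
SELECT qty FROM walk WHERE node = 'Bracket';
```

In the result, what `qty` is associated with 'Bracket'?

4

Base: (Bearing, qty=1).
Iteration 1: components of {Bearing} -> Cap = 1*3 = 3, Rod = 1*1 = 1.
Iteration 2: components of {Cap,Rod} -> Bracket = 1*4 = 4.
Iteration 3: no further components; recursion stops.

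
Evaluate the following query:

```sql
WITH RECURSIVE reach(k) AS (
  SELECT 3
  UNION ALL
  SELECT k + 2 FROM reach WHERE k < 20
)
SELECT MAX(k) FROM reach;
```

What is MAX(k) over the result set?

21

Base: k=3.
Iteration 1: 3 < 20 holds -> k = 3 + 2 = 5.
Iteration 2: 5 < 20 holds -> k = 5 + 2 = 7.
Iteration 3: 7 < 20 holds -> k = 7 + 2 = 9.
Iteration 4: 9 < 20 holds -> k = 9 + 2 = 11.
Iteration 5: 11 < 20 holds -> k = 11 + 2 = 13.
Iteration 6: 13 < 20 holds -> k = 13 + 2 = 15.
Iteration 7: 15 < 20 holds -> k = 15 + 2 = 17.
Iteration 8: 17 < 20 holds -> k = 17 + 2 = 19.
Iteration 9: 19 < 20 holds -> k = 19 + 2 = 21.
Iteration 10: 21 < 20 fails; recursion stops.
k values: 3, 5, 7, 9, 11, 13, 15, 17, 19, 21; the maximum is 21.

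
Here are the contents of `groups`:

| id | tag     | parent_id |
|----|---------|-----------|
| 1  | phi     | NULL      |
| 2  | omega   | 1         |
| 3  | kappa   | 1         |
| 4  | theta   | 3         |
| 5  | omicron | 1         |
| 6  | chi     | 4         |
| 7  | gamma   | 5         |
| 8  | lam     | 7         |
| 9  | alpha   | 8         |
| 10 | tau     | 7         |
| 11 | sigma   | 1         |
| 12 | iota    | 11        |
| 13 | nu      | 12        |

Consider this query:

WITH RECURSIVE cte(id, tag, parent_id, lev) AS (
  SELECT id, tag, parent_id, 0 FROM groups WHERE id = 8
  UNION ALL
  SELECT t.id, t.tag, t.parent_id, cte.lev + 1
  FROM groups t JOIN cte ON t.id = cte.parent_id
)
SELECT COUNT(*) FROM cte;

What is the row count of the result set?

4

Base: id=8 (lam), parent_id=7, lev 0.
Iteration 1: join on id=7 -> gamma (id 7, parent_id=5, lev 1).
Iteration 2: join on id=5 -> omicron (id 5, parent_id=1, lev 2).
Iteration 3: join on id=1 -> phi (id 1, parent_id=NULL, lev 3).
Iteration 4: parent_id is NULL; no match; recursion stops.
Total rows emitted: 4.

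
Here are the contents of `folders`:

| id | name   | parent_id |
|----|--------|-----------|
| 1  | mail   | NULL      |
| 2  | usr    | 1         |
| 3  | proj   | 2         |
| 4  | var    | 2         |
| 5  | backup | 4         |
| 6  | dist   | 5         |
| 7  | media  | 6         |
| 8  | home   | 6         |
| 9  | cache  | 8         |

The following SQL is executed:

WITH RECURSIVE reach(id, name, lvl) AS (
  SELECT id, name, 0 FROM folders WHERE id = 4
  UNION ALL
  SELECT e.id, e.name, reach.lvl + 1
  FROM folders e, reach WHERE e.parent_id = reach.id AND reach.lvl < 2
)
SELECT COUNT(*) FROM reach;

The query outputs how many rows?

3

Base: id=4 (var) at lvl 0.
Iteration 1: rows with parent_id in {4} -> backup (id 5, lvl 1).
Iteration 2: rows with parent_id in {5} -> dist (id 6, lvl 2).
Iteration 3: lvl < 2 fails for all current rows; recursion stops.
Total rows emitted: 3.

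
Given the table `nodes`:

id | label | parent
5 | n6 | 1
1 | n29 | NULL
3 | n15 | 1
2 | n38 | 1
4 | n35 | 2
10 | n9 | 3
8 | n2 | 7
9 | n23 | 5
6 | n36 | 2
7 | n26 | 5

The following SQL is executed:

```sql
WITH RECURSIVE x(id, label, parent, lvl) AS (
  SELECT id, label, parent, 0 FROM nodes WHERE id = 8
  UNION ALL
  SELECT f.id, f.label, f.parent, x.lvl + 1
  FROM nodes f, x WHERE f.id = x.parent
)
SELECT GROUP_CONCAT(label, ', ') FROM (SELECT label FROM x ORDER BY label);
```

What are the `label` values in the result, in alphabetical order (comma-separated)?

Base: id=8 (n2), parent=7, lvl 0.
Iteration 1: join on id=7 -> n26 (id 7, parent=5, lvl 1).
Iteration 2: join on id=5 -> n6 (id 5, parent=1, lvl 2).
Iteration 3: join on id=1 -> n29 (id 1, parent=NULL, lvl 3).
Iteration 4: parent is NULL; no match; recursion stops.

n2, n26, n29, n6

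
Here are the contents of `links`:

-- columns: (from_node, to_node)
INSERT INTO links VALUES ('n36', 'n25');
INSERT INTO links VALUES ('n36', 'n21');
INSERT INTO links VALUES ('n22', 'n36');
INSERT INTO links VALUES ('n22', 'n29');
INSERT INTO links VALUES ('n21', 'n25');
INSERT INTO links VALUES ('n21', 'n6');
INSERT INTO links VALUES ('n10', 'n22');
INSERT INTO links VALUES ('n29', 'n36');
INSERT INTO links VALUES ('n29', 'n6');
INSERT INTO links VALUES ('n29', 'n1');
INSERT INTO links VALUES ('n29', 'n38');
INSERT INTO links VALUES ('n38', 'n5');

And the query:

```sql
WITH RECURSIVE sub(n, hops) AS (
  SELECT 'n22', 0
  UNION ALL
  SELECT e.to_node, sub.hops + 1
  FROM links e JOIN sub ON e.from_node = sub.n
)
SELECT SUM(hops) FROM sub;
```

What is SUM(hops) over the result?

Base: (n22, hops=0).
Iteration 1: edges from {n22} -> (n29, hops=1), (n36, hops=1).
Iteration 2: edges from {n29,n36} -> (n1, hops=2), (n21, hops=2), (n25, hops=2), (n36, hops=2), (n38, hops=2), (n6, hops=2).
Iteration 3: edges from {n1,n21,n25,n36,n38,n6} -> (n21, hops=3), (n25, hops=3) x2, (n5, hops=3), (n6, hops=3). [UNION ALL keeps all 5 new rows, including repeats]
Iteration 4: edges from {n21,n25,n5,n6} -> (n25, hops=4), (n6, hops=4).
Iteration 5: no outgoing edges from {n25,n6}; recursion stops.
SUM(hops) = 0 + 1 + 1 + 2 + 2 + 2 + 2 + 2 + 2 + 3 + 3 + 3 + 3 + 3 + 4 + 4 = 37.

37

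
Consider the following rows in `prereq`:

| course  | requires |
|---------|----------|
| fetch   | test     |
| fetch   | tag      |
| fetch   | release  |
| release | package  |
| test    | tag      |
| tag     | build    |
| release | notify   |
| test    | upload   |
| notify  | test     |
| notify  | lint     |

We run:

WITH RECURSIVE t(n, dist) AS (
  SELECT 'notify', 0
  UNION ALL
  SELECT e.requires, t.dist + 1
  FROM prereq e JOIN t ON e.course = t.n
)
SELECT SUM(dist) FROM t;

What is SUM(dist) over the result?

Base: (notify, dist=0).
Iteration 1: edges from {notify} -> (lint, dist=1), (test, dist=1).
Iteration 2: edges from {lint,test} -> (tag, dist=2), (upload, dist=2).
Iteration 3: edges from {tag,upload} -> (build, dist=3).
Iteration 4: no outgoing edges from {build}; recursion stops.
SUM(dist) = 0 + 1 + 1 + 2 + 2 + 3 = 9.

9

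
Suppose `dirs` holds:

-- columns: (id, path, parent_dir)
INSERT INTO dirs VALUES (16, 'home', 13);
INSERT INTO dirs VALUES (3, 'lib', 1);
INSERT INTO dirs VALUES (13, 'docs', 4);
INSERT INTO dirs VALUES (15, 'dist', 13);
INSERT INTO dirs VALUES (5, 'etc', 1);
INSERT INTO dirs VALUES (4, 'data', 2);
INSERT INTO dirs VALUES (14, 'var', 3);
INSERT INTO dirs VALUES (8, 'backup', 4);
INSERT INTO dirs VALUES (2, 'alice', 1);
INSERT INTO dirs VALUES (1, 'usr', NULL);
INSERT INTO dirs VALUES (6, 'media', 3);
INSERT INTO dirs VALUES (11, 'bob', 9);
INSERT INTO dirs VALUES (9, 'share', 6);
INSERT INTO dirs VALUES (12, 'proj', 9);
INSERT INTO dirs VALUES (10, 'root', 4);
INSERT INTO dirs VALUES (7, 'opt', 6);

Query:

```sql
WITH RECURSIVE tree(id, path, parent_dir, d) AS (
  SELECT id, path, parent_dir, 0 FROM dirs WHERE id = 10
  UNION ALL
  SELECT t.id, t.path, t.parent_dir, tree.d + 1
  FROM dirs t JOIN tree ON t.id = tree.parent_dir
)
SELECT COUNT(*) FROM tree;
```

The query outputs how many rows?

Base: id=10 (root), parent_dir=4, d 0.
Iteration 1: join on id=4 -> data (id 4, parent_dir=2, d 1).
Iteration 2: join on id=2 -> alice (id 2, parent_dir=1, d 2).
Iteration 3: join on id=1 -> usr (id 1, parent_dir=NULL, d 3).
Iteration 4: parent_dir is NULL; no match; recursion stops.
Total rows emitted: 4.

4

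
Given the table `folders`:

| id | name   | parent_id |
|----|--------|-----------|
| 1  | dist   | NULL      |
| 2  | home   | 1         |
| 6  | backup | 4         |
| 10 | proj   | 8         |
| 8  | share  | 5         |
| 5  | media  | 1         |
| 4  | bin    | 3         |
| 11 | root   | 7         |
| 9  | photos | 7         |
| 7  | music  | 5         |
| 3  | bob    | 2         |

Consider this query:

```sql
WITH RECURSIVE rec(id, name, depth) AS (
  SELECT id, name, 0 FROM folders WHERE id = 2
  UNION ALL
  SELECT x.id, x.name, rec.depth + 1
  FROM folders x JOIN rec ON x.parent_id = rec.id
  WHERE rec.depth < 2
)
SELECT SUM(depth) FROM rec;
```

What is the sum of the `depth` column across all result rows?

Base: id=2 (home) at depth 0.
Iteration 1: rows with parent_id in {2} -> bob (id 3, depth 1).
Iteration 2: rows with parent_id in {3} -> bin (id 4, depth 2).
Iteration 3: depth < 2 fails for all current rows; recursion stops.
SUM(depth) = 0 + 1 + 2 = 3.

3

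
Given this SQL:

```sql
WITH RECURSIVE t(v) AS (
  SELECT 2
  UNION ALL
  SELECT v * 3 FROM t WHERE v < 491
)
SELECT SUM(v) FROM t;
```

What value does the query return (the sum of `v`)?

2186

Base: v=2.
Iteration 1: 2 < 491 holds -> v = 2 * 3 = 6.
Iteration 2: 6 < 491 holds -> v = 6 * 3 = 18.
Iteration 3: 18 < 491 holds -> v = 18 * 3 = 54.
Iteration 4: 54 < 491 holds -> v = 54 * 3 = 162.
Iteration 5: 162 < 491 holds -> v = 162 * 3 = 486.
Iteration 6: 486 < 491 holds -> v = 486 * 3 = 1458.
Iteration 7: 1458 < 491 fails; recursion stops.
SUM(v) = 2 + 6 + 18 + 54 + 162 + 486 + 1458 = 2186.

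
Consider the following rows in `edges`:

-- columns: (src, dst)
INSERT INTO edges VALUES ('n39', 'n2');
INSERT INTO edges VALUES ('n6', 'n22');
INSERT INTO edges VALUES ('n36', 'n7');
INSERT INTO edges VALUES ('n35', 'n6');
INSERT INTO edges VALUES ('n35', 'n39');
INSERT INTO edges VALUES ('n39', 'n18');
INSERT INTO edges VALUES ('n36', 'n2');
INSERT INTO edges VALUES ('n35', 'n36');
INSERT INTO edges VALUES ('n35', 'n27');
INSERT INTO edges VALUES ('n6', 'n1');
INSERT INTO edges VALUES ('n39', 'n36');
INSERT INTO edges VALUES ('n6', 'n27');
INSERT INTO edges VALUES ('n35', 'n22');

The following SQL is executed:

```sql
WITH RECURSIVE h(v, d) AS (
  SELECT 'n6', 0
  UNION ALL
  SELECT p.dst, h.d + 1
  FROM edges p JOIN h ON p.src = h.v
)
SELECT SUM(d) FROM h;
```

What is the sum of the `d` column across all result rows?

3

Base: (n6, d=0).
Iteration 1: edges from {n6} -> (n1, d=1), (n22, d=1), (n27, d=1).
Iteration 2: no outgoing edges from {n1,n22,n27}; recursion stops.
SUM(d) = 0 + 1 + 1 + 1 = 3.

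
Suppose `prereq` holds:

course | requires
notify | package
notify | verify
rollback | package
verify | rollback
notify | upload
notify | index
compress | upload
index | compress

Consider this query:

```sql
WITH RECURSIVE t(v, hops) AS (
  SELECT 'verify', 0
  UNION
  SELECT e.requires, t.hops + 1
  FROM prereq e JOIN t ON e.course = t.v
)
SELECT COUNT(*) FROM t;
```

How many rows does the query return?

Base: (verify, hops=0).
Iteration 1: edges from {verify} -> (rollback, hops=1).
Iteration 2: edges from {rollback} -> (package, hops=2).
Iteration 3: no outgoing edges from {package}; recursion stops.
Total rows emitted: 3.

3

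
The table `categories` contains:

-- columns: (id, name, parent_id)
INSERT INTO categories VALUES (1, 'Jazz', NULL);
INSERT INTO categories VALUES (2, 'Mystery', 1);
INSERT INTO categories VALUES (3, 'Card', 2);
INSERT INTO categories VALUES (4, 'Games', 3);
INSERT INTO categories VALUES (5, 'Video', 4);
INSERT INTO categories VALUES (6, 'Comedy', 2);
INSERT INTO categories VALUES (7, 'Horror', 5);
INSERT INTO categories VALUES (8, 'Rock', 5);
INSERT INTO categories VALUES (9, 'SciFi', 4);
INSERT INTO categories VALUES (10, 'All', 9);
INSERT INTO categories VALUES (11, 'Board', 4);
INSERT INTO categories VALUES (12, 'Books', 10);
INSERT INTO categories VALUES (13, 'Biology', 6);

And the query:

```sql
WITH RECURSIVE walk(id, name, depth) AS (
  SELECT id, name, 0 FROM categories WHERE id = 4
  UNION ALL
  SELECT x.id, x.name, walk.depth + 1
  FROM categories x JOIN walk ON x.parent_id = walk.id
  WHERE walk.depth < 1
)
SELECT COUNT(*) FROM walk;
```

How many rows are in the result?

4

Base: id=4 (Games) at depth 0.
Iteration 1: rows with parent_id in {4} -> Video (id 5, depth 1), SciFi (id 9, depth 1), Board (id 11, depth 1).
Iteration 2: depth < 1 fails for all current rows; recursion stops.
Total rows emitted: 4.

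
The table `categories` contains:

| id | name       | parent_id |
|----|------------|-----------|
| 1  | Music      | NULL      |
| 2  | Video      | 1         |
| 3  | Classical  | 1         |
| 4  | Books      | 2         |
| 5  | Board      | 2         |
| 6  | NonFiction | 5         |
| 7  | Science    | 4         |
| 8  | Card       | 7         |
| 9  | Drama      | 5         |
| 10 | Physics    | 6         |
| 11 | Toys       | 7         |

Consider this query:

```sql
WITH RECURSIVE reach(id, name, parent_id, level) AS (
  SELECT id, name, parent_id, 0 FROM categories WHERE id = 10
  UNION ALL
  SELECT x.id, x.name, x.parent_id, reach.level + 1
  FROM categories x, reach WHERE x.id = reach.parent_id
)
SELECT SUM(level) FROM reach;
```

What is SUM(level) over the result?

10

Base: id=10 (Physics), parent_id=6, level 0.
Iteration 1: join on id=6 -> NonFiction (id 6, parent_id=5, level 1).
Iteration 2: join on id=5 -> Board (id 5, parent_id=2, level 2).
Iteration 3: join on id=2 -> Video (id 2, parent_id=1, level 3).
Iteration 4: join on id=1 -> Music (id 1, parent_id=NULL, level 4).
Iteration 5: parent_id is NULL; no match; recursion stops.
SUM(level) = 0 + 1 + 2 + 3 + 4 = 10.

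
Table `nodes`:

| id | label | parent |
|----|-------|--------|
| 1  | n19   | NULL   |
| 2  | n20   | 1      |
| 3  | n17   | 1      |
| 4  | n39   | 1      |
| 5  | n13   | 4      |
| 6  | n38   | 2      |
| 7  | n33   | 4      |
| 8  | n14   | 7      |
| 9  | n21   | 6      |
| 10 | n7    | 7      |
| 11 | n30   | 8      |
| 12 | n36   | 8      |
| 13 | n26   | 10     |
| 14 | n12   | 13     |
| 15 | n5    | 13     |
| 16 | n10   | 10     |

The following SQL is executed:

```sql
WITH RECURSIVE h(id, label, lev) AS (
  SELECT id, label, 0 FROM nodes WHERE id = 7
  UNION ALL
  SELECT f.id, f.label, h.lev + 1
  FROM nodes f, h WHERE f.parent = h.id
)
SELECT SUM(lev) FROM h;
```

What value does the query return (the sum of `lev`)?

Base: id=7 (n33) at lev 0.
Iteration 1: rows with parent in {7} -> n14 (id 8, lev 1), n7 (id 10, lev 1).
Iteration 2: rows with parent in {8,10} -> n30 (id 11, lev 2), n36 (id 12, lev 2), n26 (id 13, lev 2), n10 (id 16, lev 2).
Iteration 3: rows with parent in {11,12,13,16} -> n12 (id 14, lev 3), n5 (id 15, lev 3).
Iteration 4: no rows with parent in {14,15}; recursion stops.
SUM(lev) = 0 + 1 + 1 + 2 + 2 + 2 + 2 + 3 + 3 = 16.

16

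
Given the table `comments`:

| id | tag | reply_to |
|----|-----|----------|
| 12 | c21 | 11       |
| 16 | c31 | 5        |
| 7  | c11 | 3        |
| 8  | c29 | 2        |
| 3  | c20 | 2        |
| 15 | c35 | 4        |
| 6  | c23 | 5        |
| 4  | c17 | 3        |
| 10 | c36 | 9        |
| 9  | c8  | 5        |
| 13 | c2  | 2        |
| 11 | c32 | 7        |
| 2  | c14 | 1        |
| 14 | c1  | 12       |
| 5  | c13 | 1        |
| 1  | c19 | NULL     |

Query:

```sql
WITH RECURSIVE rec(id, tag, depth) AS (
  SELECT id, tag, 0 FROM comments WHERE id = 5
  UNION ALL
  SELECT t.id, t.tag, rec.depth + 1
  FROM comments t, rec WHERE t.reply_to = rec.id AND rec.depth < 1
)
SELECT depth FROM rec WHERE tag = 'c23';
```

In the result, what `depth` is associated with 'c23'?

1

Base: id=5 (c13) at depth 0.
Iteration 1: rows with reply_to in {5} -> c23 (id 6, depth 1), c8 (id 9, depth 1), c31 (id 16, depth 1).
Iteration 2: depth < 1 fails for all current rows; recursion stops.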